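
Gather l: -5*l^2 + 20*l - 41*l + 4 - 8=-5*l^2 - 21*l - 4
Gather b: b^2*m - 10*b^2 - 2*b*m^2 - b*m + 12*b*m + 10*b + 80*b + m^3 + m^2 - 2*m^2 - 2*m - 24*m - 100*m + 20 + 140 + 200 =b^2*(m - 10) + b*(-2*m^2 + 11*m + 90) + m^3 - m^2 - 126*m + 360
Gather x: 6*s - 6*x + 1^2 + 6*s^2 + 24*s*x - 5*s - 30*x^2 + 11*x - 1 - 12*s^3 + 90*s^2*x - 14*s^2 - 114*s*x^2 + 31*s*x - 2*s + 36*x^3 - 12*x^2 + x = -12*s^3 - 8*s^2 - s + 36*x^3 + x^2*(-114*s - 42) + x*(90*s^2 + 55*s + 6)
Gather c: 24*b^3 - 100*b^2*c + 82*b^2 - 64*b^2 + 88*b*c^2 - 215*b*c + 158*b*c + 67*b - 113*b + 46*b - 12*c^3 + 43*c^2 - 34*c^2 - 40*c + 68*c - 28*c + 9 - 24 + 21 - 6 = 24*b^3 + 18*b^2 - 12*c^3 + c^2*(88*b + 9) + c*(-100*b^2 - 57*b)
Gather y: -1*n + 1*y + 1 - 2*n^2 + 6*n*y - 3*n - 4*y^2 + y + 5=-2*n^2 - 4*n - 4*y^2 + y*(6*n + 2) + 6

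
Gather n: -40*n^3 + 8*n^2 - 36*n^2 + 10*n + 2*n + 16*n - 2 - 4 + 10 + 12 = -40*n^3 - 28*n^2 + 28*n + 16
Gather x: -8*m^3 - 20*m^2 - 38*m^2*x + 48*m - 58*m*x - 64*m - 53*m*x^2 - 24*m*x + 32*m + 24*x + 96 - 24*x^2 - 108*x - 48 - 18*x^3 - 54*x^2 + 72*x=-8*m^3 - 20*m^2 + 16*m - 18*x^3 + x^2*(-53*m - 78) + x*(-38*m^2 - 82*m - 12) + 48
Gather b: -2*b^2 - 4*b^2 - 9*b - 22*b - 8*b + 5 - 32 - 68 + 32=-6*b^2 - 39*b - 63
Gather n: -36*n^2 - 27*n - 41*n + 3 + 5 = -36*n^2 - 68*n + 8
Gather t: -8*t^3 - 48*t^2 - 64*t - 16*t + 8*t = -8*t^3 - 48*t^2 - 72*t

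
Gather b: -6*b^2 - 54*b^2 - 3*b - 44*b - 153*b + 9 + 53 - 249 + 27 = -60*b^2 - 200*b - 160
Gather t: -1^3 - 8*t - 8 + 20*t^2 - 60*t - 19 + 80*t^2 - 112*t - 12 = 100*t^2 - 180*t - 40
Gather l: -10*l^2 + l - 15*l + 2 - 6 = -10*l^2 - 14*l - 4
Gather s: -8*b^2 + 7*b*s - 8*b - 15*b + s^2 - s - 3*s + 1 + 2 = -8*b^2 - 23*b + s^2 + s*(7*b - 4) + 3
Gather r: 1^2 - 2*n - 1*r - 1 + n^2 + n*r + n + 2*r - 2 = n^2 - n + r*(n + 1) - 2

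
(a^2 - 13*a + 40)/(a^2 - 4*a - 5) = (a - 8)/(a + 1)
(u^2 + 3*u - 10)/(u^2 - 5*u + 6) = (u + 5)/(u - 3)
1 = 1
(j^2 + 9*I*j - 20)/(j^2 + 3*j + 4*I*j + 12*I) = (j + 5*I)/(j + 3)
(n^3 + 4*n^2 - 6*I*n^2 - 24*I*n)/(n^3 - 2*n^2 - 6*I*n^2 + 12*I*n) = (n + 4)/(n - 2)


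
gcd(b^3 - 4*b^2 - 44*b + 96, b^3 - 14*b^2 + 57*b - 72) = b - 8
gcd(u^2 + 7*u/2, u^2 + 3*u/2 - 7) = u + 7/2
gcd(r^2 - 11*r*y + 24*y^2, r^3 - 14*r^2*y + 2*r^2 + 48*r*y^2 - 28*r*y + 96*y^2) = -r + 8*y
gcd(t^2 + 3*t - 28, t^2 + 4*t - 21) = t + 7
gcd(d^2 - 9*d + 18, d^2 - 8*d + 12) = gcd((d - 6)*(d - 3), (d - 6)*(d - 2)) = d - 6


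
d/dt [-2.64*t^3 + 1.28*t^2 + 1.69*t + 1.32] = -7.92*t^2 + 2.56*t + 1.69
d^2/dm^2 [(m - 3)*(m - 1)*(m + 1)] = 6*m - 6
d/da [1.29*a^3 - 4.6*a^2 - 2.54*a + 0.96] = 3.87*a^2 - 9.2*a - 2.54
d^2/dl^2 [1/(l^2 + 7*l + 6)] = 2*(-l^2 - 7*l + (2*l + 7)^2 - 6)/(l^2 + 7*l + 6)^3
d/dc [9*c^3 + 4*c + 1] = 27*c^2 + 4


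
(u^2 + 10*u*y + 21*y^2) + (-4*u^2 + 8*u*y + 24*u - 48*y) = -3*u^2 + 18*u*y + 24*u + 21*y^2 - 48*y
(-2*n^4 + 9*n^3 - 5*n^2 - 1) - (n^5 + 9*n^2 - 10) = -n^5 - 2*n^4 + 9*n^3 - 14*n^2 + 9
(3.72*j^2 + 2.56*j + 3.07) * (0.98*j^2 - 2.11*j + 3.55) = 3.6456*j^4 - 5.3404*j^3 + 10.813*j^2 + 2.6103*j + 10.8985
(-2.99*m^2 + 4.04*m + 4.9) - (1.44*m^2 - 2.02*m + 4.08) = -4.43*m^2 + 6.06*m + 0.82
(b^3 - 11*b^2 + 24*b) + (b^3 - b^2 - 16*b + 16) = 2*b^3 - 12*b^2 + 8*b + 16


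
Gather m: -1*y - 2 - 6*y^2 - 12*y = -6*y^2 - 13*y - 2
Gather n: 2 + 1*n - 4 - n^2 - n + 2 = -n^2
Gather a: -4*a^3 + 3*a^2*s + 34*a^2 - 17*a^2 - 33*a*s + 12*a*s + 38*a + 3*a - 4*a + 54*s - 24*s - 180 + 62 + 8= -4*a^3 + a^2*(3*s + 17) + a*(37 - 21*s) + 30*s - 110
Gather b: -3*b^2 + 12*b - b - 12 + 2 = -3*b^2 + 11*b - 10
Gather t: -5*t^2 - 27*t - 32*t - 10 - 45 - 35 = -5*t^2 - 59*t - 90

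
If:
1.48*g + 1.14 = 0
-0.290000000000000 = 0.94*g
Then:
No Solution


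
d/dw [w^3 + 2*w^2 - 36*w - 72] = 3*w^2 + 4*w - 36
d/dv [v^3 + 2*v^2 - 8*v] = 3*v^2 + 4*v - 8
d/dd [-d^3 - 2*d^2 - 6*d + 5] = -3*d^2 - 4*d - 6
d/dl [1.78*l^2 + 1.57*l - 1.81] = 3.56*l + 1.57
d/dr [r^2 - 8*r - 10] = 2*r - 8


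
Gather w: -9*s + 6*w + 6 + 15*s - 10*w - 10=6*s - 4*w - 4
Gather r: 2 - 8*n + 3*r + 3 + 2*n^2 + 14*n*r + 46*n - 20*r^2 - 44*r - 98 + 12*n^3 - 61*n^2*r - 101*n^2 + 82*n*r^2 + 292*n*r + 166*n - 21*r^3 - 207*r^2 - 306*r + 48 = 12*n^3 - 99*n^2 + 204*n - 21*r^3 + r^2*(82*n - 227) + r*(-61*n^2 + 306*n - 347) - 45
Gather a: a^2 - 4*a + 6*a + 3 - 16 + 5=a^2 + 2*a - 8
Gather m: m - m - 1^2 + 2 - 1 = 0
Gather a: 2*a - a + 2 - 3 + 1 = a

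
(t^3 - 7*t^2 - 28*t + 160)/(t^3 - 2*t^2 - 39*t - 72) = (t^2 + t - 20)/(t^2 + 6*t + 9)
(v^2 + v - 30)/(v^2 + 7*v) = (v^2 + v - 30)/(v*(v + 7))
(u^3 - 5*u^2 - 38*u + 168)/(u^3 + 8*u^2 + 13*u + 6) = (u^2 - 11*u + 28)/(u^2 + 2*u + 1)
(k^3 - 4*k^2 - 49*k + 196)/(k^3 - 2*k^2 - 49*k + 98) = (k - 4)/(k - 2)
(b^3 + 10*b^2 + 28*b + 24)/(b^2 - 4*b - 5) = (b^3 + 10*b^2 + 28*b + 24)/(b^2 - 4*b - 5)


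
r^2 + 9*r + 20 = (r + 4)*(r + 5)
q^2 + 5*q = q*(q + 5)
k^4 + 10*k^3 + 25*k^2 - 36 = (k - 1)*(k + 2)*(k + 3)*(k + 6)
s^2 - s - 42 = (s - 7)*(s + 6)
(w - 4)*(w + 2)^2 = w^3 - 12*w - 16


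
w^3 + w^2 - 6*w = w*(w - 2)*(w + 3)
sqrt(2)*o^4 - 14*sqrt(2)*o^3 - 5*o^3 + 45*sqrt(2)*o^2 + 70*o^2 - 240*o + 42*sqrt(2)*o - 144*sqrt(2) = (o - 8)*(o - 6)*(o - 3*sqrt(2))*(sqrt(2)*o + 1)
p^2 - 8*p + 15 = (p - 5)*(p - 3)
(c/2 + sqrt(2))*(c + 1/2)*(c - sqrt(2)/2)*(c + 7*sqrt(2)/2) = c^4/2 + c^3/4 + 5*sqrt(2)*c^3/2 + 5*sqrt(2)*c^2/4 + 17*c^2/4 - 7*sqrt(2)*c/2 + 17*c/8 - 7*sqrt(2)/4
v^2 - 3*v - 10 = (v - 5)*(v + 2)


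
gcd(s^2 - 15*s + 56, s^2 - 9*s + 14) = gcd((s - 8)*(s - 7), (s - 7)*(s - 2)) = s - 7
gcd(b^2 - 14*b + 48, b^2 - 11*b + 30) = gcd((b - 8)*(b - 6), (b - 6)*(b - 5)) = b - 6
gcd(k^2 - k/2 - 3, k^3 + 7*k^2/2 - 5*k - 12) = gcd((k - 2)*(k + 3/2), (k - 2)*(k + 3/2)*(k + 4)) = k^2 - k/2 - 3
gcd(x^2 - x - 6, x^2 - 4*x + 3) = x - 3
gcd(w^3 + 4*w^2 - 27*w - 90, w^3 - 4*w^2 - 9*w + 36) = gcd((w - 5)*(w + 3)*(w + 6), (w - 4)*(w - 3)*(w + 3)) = w + 3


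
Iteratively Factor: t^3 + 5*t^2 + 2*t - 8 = (t + 4)*(t^2 + t - 2) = (t + 2)*(t + 4)*(t - 1)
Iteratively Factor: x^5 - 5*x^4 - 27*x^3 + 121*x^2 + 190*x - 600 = (x + 3)*(x^4 - 8*x^3 - 3*x^2 + 130*x - 200) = (x + 3)*(x + 4)*(x^3 - 12*x^2 + 45*x - 50) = (x - 5)*(x + 3)*(x + 4)*(x^2 - 7*x + 10) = (x - 5)^2*(x + 3)*(x + 4)*(x - 2)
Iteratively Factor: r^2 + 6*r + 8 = (r + 2)*(r + 4)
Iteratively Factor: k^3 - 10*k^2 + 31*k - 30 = (k - 3)*(k^2 - 7*k + 10) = (k - 5)*(k - 3)*(k - 2)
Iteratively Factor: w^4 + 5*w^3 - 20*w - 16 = (w + 2)*(w^3 + 3*w^2 - 6*w - 8) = (w + 2)*(w + 4)*(w^2 - w - 2) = (w + 1)*(w + 2)*(w + 4)*(w - 2)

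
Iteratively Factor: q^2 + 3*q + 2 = (q + 1)*(q + 2)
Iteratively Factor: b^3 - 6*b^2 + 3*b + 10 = (b + 1)*(b^2 - 7*b + 10) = (b - 5)*(b + 1)*(b - 2)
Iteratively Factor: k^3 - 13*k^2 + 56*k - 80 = (k - 5)*(k^2 - 8*k + 16) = (k - 5)*(k - 4)*(k - 4)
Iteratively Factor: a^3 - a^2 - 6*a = (a - 3)*(a^2 + 2*a) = (a - 3)*(a + 2)*(a)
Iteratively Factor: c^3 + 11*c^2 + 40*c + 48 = (c + 3)*(c^2 + 8*c + 16) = (c + 3)*(c + 4)*(c + 4)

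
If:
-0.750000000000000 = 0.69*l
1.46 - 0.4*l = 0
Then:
No Solution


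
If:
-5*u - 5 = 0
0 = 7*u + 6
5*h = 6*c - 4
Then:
No Solution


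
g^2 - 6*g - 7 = (g - 7)*(g + 1)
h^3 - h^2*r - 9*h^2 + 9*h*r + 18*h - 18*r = (h - 6)*(h - 3)*(h - r)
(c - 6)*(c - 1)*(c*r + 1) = c^3*r - 7*c^2*r + c^2 + 6*c*r - 7*c + 6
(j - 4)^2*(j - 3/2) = j^3 - 19*j^2/2 + 28*j - 24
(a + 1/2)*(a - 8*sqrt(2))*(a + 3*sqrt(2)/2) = a^3 - 13*sqrt(2)*a^2/2 + a^2/2 - 24*a - 13*sqrt(2)*a/4 - 12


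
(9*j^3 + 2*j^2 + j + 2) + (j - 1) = 9*j^3 + 2*j^2 + 2*j + 1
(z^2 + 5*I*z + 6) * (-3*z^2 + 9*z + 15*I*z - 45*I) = -3*z^4 + 9*z^3 - 93*z^2 + 279*z + 90*I*z - 270*I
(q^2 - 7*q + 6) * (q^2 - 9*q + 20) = q^4 - 16*q^3 + 89*q^2 - 194*q + 120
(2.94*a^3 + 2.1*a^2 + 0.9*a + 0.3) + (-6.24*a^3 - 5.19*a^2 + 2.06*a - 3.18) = -3.3*a^3 - 3.09*a^2 + 2.96*a - 2.88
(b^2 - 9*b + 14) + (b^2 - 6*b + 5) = 2*b^2 - 15*b + 19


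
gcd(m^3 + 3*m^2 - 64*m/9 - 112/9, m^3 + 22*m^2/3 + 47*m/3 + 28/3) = m + 4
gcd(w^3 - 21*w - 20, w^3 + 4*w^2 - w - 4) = w^2 + 5*w + 4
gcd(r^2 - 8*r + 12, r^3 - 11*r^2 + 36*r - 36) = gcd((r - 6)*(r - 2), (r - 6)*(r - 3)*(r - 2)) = r^2 - 8*r + 12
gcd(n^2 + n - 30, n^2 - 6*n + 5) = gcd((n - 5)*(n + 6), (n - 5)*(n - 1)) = n - 5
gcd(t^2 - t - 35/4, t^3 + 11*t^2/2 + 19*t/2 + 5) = t + 5/2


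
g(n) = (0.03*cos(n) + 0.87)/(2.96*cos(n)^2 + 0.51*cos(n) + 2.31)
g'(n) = (5.92*sin(n)*cos(n) + 0.51*sin(n))*(0.03*cos(n) + 0.87)/(2.96*cos(n)^2 + 0.51*cos(n) + 2.31)^2 - 0.03*sin(n)/(2.96*cos(n)^2 + 0.51*cos(n) + 2.31) = (0.0888*cos(n)^2 + 5.1504*cos(n) + 0.3744)*sin(n)/(8.7616*cos(n)^4 + 3.0192*cos(n)^3 + 13.9353*cos(n)^2 + 2.3562*cos(n) + 5.3361)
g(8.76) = 0.23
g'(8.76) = -0.16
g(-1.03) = 0.26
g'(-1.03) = -0.23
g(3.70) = 0.21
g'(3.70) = 0.13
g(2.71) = 0.20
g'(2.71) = -0.10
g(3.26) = 0.18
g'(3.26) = 0.02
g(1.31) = 0.33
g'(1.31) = 0.24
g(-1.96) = 0.34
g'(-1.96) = 0.22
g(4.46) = 0.36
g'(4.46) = 0.16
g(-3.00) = 0.18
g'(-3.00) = 0.03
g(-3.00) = 0.18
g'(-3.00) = 0.03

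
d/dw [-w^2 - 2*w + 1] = -2*w - 2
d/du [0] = 0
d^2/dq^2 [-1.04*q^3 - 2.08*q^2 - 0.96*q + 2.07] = -6.24*q - 4.16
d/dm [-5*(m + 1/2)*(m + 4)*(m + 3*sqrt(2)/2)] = -15*m^2 - 45*m - 15*sqrt(2)*m - 135*sqrt(2)/4 - 10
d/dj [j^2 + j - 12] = 2*j + 1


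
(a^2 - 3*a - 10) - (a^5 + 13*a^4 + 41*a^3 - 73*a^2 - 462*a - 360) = -a^5 - 13*a^4 - 41*a^3 + 74*a^2 + 459*a + 350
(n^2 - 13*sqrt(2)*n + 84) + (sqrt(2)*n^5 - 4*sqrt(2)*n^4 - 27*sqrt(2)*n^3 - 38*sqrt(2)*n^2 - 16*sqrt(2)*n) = sqrt(2)*n^5 - 4*sqrt(2)*n^4 - 27*sqrt(2)*n^3 - 38*sqrt(2)*n^2 + n^2 - 29*sqrt(2)*n + 84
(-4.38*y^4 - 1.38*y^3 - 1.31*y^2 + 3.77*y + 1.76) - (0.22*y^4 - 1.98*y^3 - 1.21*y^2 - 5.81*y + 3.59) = -4.6*y^4 + 0.6*y^3 - 0.1*y^2 + 9.58*y - 1.83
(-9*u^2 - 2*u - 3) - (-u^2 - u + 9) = -8*u^2 - u - 12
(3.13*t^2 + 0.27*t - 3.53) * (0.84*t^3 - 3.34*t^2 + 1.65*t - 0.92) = 2.6292*t^5 - 10.2274*t^4 + 1.2975*t^3 + 9.3561*t^2 - 6.0729*t + 3.2476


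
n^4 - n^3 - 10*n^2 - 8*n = n*(n - 4)*(n + 1)*(n + 2)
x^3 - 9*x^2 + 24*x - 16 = (x - 4)^2*(x - 1)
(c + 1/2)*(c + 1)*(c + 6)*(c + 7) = c^4 + 29*c^3/2 + 62*c^2 + 139*c/2 + 21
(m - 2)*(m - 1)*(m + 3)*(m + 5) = m^4 + 5*m^3 - 7*m^2 - 29*m + 30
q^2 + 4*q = q*(q + 4)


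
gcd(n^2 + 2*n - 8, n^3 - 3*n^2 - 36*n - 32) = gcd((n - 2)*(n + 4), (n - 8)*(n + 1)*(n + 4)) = n + 4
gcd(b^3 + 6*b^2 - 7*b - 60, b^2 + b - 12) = b^2 + b - 12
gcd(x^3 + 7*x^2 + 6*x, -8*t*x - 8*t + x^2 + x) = x + 1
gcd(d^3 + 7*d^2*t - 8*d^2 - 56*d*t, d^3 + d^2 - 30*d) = d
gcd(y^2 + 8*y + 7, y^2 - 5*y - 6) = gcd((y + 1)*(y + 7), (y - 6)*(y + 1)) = y + 1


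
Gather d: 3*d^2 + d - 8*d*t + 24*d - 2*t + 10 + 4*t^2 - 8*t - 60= 3*d^2 + d*(25 - 8*t) + 4*t^2 - 10*t - 50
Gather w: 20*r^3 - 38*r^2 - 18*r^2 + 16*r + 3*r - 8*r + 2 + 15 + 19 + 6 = 20*r^3 - 56*r^2 + 11*r + 42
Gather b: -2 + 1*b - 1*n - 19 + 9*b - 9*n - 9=10*b - 10*n - 30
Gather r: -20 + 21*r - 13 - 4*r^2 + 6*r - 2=-4*r^2 + 27*r - 35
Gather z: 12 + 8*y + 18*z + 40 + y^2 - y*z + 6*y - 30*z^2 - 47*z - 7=y^2 + 14*y - 30*z^2 + z*(-y - 29) + 45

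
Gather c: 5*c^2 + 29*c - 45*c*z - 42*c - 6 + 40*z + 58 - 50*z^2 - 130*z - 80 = 5*c^2 + c*(-45*z - 13) - 50*z^2 - 90*z - 28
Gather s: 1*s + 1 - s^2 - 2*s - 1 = -s^2 - s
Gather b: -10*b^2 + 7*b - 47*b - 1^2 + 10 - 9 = -10*b^2 - 40*b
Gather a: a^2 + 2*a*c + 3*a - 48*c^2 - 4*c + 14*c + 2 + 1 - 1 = a^2 + a*(2*c + 3) - 48*c^2 + 10*c + 2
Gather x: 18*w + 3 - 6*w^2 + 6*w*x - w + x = -6*w^2 + 17*w + x*(6*w + 1) + 3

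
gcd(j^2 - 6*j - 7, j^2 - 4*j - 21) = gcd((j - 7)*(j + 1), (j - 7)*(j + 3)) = j - 7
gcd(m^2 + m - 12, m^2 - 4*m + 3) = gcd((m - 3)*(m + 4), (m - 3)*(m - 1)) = m - 3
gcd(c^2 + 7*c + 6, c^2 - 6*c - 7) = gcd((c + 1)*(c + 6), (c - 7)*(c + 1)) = c + 1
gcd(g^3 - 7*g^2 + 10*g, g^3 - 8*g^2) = g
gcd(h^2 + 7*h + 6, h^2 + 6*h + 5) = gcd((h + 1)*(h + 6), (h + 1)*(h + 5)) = h + 1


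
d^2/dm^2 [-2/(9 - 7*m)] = 196/(7*m - 9)^3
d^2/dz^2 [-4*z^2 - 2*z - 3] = -8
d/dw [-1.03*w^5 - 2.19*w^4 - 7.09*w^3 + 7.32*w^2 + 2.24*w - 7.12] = -5.15*w^4 - 8.76*w^3 - 21.27*w^2 + 14.64*w + 2.24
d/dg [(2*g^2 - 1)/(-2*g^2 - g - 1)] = (-2*g^2 - 8*g - 1)/(4*g^4 + 4*g^3 + 5*g^2 + 2*g + 1)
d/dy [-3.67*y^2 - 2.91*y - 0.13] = -7.34*y - 2.91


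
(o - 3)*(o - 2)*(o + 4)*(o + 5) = o^4 + 4*o^3 - 19*o^2 - 46*o + 120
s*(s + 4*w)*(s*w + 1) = s^3*w + 4*s^2*w^2 + s^2 + 4*s*w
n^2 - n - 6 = (n - 3)*(n + 2)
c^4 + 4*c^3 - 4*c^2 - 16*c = c*(c - 2)*(c + 2)*(c + 4)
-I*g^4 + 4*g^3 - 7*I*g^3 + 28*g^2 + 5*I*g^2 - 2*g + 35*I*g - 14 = (g + 7)*(g + I)*(g + 2*I)*(-I*g + 1)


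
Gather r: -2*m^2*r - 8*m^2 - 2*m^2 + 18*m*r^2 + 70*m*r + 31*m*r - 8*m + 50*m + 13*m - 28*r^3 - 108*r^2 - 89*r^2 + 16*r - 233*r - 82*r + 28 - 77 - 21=-10*m^2 + 55*m - 28*r^3 + r^2*(18*m - 197) + r*(-2*m^2 + 101*m - 299) - 70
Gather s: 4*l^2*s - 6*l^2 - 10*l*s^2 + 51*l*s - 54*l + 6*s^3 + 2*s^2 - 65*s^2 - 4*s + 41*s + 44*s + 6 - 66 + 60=-6*l^2 - 54*l + 6*s^3 + s^2*(-10*l - 63) + s*(4*l^2 + 51*l + 81)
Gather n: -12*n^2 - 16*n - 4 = -12*n^2 - 16*n - 4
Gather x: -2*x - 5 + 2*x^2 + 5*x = 2*x^2 + 3*x - 5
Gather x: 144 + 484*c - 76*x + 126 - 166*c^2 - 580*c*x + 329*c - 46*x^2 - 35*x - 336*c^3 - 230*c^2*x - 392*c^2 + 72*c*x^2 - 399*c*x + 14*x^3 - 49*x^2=-336*c^3 - 558*c^2 + 813*c + 14*x^3 + x^2*(72*c - 95) + x*(-230*c^2 - 979*c - 111) + 270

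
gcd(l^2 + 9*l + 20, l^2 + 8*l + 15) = l + 5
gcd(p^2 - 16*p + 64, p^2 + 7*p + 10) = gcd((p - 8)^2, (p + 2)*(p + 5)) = 1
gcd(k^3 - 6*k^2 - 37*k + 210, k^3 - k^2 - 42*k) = k^2 - k - 42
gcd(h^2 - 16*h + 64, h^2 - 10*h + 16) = h - 8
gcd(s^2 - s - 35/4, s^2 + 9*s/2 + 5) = s + 5/2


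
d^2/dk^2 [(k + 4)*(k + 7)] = 2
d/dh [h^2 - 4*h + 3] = 2*h - 4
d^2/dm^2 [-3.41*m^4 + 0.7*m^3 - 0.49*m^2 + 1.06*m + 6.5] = -40.92*m^2 + 4.2*m - 0.98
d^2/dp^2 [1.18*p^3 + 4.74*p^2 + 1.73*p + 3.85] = 7.08*p + 9.48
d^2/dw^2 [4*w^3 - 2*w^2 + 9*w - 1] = 24*w - 4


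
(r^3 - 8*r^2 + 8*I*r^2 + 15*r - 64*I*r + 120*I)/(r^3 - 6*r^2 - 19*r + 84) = (r^2 + r*(-5 + 8*I) - 40*I)/(r^2 - 3*r - 28)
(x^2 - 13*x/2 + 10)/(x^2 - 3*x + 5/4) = 2*(x - 4)/(2*x - 1)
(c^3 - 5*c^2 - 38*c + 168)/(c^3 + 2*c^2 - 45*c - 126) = (c - 4)/(c + 3)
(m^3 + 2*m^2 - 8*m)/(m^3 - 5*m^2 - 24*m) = (-m^2 - 2*m + 8)/(-m^2 + 5*m + 24)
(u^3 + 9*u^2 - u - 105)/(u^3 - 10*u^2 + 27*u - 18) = (u^2 + 12*u + 35)/(u^2 - 7*u + 6)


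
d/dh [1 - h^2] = -2*h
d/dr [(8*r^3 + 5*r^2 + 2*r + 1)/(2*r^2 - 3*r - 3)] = (16*r^4 - 48*r^3 - 91*r^2 - 34*r - 3)/(4*r^4 - 12*r^3 - 3*r^2 + 18*r + 9)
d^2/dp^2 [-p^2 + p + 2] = -2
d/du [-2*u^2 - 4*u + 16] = -4*u - 4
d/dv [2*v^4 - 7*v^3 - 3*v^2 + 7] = v*(8*v^2 - 21*v - 6)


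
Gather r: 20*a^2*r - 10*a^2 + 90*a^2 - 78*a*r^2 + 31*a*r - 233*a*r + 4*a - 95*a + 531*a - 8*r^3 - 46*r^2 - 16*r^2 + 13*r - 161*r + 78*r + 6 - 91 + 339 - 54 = 80*a^2 + 440*a - 8*r^3 + r^2*(-78*a - 62) + r*(20*a^2 - 202*a - 70) + 200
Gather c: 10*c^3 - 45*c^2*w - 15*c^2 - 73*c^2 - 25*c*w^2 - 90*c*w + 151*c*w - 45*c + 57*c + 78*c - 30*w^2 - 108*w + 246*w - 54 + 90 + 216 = 10*c^3 + c^2*(-45*w - 88) + c*(-25*w^2 + 61*w + 90) - 30*w^2 + 138*w + 252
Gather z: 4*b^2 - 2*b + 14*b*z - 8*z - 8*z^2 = 4*b^2 - 2*b - 8*z^2 + z*(14*b - 8)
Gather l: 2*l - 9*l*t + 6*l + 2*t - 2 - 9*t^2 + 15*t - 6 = l*(8 - 9*t) - 9*t^2 + 17*t - 8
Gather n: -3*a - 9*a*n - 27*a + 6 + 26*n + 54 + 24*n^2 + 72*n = -30*a + 24*n^2 + n*(98 - 9*a) + 60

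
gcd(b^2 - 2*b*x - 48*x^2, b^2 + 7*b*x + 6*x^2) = b + 6*x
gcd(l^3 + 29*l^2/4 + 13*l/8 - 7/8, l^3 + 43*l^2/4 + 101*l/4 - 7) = l^2 + 27*l/4 - 7/4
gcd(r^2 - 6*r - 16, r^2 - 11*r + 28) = 1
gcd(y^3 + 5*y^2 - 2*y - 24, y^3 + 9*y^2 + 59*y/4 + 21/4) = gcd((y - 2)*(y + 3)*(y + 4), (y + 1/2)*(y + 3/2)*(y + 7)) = 1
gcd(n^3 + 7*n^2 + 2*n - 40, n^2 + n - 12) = n + 4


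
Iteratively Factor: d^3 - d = (d + 1)*(d^2 - d) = (d - 1)*(d + 1)*(d)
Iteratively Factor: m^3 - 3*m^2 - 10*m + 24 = (m + 3)*(m^2 - 6*m + 8) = (m - 2)*(m + 3)*(m - 4)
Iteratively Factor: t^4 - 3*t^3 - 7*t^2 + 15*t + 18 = (t - 3)*(t^3 - 7*t - 6) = (t - 3)^2*(t^2 + 3*t + 2) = (t - 3)^2*(t + 2)*(t + 1)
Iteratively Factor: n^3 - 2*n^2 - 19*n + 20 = (n - 5)*(n^2 + 3*n - 4) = (n - 5)*(n + 4)*(n - 1)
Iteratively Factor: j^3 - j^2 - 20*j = (j + 4)*(j^2 - 5*j) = j*(j + 4)*(j - 5)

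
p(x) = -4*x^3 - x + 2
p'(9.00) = -973.00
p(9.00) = -2923.00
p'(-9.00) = -973.00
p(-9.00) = 2927.00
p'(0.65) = -6.07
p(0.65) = 0.25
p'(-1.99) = -48.52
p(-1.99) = 35.51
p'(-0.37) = -2.64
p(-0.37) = 2.57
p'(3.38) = -138.09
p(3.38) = -155.84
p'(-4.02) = -194.92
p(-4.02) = 265.88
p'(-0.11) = -1.15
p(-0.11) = 2.12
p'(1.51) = -28.36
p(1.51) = -13.28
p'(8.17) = -801.99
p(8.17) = -2187.52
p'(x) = -12*x^2 - 1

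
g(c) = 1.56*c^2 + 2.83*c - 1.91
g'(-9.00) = -25.25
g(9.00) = 149.92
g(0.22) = -1.21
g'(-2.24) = -4.16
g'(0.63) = 4.80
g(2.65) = 16.54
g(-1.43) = -2.77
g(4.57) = 43.60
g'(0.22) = 3.52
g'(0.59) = 4.67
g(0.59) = 0.30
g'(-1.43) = -1.63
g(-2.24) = -0.42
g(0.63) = 0.49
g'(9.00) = 30.91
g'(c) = 3.12*c + 2.83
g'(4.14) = 15.75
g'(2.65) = 11.10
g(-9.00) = 98.98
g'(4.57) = 17.09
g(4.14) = 36.54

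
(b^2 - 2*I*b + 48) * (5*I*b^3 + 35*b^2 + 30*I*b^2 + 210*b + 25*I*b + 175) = 5*I*b^5 + 45*b^4 + 30*I*b^4 + 270*b^3 + 195*I*b^3 + 1905*b^2 + 1020*I*b^2 + 10080*b + 850*I*b + 8400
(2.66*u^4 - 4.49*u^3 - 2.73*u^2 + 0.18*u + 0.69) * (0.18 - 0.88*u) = -2.3408*u^5 + 4.43*u^4 + 1.5942*u^3 - 0.6498*u^2 - 0.5748*u + 0.1242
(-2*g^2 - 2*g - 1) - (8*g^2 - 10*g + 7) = -10*g^2 + 8*g - 8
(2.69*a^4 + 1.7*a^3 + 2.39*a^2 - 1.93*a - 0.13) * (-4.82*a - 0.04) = -12.9658*a^5 - 8.3016*a^4 - 11.5878*a^3 + 9.207*a^2 + 0.7038*a + 0.0052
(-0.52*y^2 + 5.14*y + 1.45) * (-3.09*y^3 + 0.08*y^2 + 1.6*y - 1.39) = 1.6068*y^5 - 15.9242*y^4 - 4.9013*y^3 + 9.0628*y^2 - 4.8246*y - 2.0155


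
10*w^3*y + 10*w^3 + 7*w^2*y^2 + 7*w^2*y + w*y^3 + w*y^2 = (2*w + y)*(5*w + y)*(w*y + w)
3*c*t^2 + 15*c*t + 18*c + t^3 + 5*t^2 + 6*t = (3*c + t)*(t + 2)*(t + 3)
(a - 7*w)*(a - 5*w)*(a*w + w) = a^3*w - 12*a^2*w^2 + a^2*w + 35*a*w^3 - 12*a*w^2 + 35*w^3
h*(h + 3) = h^2 + 3*h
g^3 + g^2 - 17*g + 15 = (g - 3)*(g - 1)*(g + 5)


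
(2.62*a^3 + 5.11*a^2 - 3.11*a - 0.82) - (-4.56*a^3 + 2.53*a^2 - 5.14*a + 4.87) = 7.18*a^3 + 2.58*a^2 + 2.03*a - 5.69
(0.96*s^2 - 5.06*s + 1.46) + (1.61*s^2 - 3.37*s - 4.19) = 2.57*s^2 - 8.43*s - 2.73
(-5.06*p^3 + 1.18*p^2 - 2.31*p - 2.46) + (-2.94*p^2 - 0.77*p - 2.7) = -5.06*p^3 - 1.76*p^2 - 3.08*p - 5.16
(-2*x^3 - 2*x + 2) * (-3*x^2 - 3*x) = 6*x^5 + 6*x^4 + 6*x^3 - 6*x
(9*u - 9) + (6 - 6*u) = 3*u - 3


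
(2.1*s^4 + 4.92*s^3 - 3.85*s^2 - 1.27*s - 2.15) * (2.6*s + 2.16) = 5.46*s^5 + 17.328*s^4 + 0.6172*s^3 - 11.618*s^2 - 8.3332*s - 4.644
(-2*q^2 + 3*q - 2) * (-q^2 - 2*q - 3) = 2*q^4 + q^3 + 2*q^2 - 5*q + 6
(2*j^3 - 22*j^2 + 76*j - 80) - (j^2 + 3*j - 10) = 2*j^3 - 23*j^2 + 73*j - 70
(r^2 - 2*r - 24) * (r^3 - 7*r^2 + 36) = r^5 - 9*r^4 - 10*r^3 + 204*r^2 - 72*r - 864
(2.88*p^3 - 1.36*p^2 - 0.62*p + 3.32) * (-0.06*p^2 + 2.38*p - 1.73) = -0.1728*p^5 + 6.936*p^4 - 8.182*p^3 + 0.678*p^2 + 8.9742*p - 5.7436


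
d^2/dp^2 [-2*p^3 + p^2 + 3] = 2 - 12*p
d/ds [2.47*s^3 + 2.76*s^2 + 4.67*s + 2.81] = 7.41*s^2 + 5.52*s + 4.67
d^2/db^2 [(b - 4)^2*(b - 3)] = 6*b - 22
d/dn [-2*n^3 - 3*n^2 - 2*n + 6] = -6*n^2 - 6*n - 2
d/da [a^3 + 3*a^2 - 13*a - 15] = 3*a^2 + 6*a - 13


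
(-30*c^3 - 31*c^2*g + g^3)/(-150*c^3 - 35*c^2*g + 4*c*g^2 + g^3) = (c + g)/(5*c + g)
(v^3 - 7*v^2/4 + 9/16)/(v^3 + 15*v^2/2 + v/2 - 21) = (v^2 - v/4 - 3/8)/(v^2 + 9*v + 14)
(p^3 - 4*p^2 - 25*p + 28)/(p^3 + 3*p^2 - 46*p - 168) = (p - 1)/(p + 6)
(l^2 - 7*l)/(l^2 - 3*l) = (l - 7)/(l - 3)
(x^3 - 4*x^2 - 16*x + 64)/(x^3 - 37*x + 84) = (x^2 - 16)/(x^2 + 4*x - 21)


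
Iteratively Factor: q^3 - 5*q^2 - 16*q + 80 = (q - 4)*(q^2 - q - 20) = (q - 4)*(q + 4)*(q - 5)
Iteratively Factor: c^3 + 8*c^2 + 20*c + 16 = (c + 4)*(c^2 + 4*c + 4) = (c + 2)*(c + 4)*(c + 2)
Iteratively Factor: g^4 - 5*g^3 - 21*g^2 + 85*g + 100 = (g + 4)*(g^3 - 9*g^2 + 15*g + 25) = (g - 5)*(g + 4)*(g^2 - 4*g - 5) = (g - 5)^2*(g + 4)*(g + 1)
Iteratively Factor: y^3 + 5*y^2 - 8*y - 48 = (y - 3)*(y^2 + 8*y + 16) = (y - 3)*(y + 4)*(y + 4)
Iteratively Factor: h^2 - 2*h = (h - 2)*(h)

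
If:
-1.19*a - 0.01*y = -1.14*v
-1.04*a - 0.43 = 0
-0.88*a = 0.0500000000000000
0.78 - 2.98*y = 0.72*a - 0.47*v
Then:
No Solution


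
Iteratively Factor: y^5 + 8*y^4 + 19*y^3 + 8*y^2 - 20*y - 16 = (y + 2)*(y^4 + 6*y^3 + 7*y^2 - 6*y - 8) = (y + 2)^2*(y^3 + 4*y^2 - y - 4) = (y + 1)*(y + 2)^2*(y^2 + 3*y - 4) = (y - 1)*(y + 1)*(y + 2)^2*(y + 4)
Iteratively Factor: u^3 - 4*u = (u)*(u^2 - 4) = u*(u + 2)*(u - 2)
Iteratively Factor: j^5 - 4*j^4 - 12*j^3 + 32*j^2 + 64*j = (j + 2)*(j^4 - 6*j^3 + 32*j) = (j + 2)^2*(j^3 - 8*j^2 + 16*j) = (j - 4)*(j + 2)^2*(j^2 - 4*j) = (j - 4)^2*(j + 2)^2*(j)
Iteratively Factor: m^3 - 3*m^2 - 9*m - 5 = (m + 1)*(m^2 - 4*m - 5) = (m + 1)^2*(m - 5)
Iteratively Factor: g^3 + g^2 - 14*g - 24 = (g + 3)*(g^2 - 2*g - 8) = (g - 4)*(g + 3)*(g + 2)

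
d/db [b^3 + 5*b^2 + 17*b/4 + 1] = 3*b^2 + 10*b + 17/4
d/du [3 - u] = -1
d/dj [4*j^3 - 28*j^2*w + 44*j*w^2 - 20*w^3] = 12*j^2 - 56*j*w + 44*w^2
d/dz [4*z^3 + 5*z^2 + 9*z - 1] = 12*z^2 + 10*z + 9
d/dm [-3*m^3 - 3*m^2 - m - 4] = -9*m^2 - 6*m - 1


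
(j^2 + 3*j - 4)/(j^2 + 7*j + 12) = (j - 1)/(j + 3)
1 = 1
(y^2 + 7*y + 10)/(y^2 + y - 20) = (y + 2)/(y - 4)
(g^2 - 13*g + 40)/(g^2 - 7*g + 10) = (g - 8)/(g - 2)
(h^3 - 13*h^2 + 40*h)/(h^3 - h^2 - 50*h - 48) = h*(h - 5)/(h^2 + 7*h + 6)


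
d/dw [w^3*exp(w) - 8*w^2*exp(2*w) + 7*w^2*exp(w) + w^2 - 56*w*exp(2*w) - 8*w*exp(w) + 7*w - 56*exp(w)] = w^3*exp(w) - 16*w^2*exp(2*w) + 10*w^2*exp(w) - 128*w*exp(2*w) + 6*w*exp(w) + 2*w - 56*exp(2*w) - 64*exp(w) + 7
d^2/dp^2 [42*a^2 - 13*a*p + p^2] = 2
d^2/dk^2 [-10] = 0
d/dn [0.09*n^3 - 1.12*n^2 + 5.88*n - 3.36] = 0.27*n^2 - 2.24*n + 5.88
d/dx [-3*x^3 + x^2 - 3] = x*(2 - 9*x)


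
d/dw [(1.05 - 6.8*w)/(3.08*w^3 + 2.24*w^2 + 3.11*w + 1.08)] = (41.888*w^3 + 5.53*w^2 - 4.704*w - 10.6095)/(9.4864*w^6 + 13.7984*w^5 + 24.1752*w^4 + 20.5856*w^3 + 14.5105*w^2 + 6.7176*w + 1.1664)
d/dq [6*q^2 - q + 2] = 12*q - 1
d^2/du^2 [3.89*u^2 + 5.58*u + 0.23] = 7.78000000000000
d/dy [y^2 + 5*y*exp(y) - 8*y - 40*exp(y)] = 5*y*exp(y) + 2*y - 35*exp(y) - 8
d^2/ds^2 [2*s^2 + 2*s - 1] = 4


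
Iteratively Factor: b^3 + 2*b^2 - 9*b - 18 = (b + 2)*(b^2 - 9) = (b - 3)*(b + 2)*(b + 3)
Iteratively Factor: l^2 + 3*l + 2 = (l + 1)*(l + 2)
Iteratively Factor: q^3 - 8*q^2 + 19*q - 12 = (q - 1)*(q^2 - 7*q + 12) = (q - 3)*(q - 1)*(q - 4)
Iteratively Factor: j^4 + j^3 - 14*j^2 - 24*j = (j)*(j^3 + j^2 - 14*j - 24) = j*(j + 3)*(j^2 - 2*j - 8) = j*(j + 2)*(j + 3)*(j - 4)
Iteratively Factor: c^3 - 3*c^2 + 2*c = (c - 1)*(c^2 - 2*c) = c*(c - 1)*(c - 2)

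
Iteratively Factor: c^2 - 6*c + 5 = (c - 5)*(c - 1)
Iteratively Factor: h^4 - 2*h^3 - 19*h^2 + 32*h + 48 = (h + 1)*(h^3 - 3*h^2 - 16*h + 48) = (h - 3)*(h + 1)*(h^2 - 16) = (h - 3)*(h + 1)*(h + 4)*(h - 4)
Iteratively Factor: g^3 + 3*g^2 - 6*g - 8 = (g + 4)*(g^2 - g - 2) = (g - 2)*(g + 4)*(g + 1)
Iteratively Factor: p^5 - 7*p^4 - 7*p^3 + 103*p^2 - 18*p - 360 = (p - 4)*(p^4 - 3*p^3 - 19*p^2 + 27*p + 90) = (p - 4)*(p + 2)*(p^3 - 5*p^2 - 9*p + 45) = (p - 4)*(p + 2)*(p + 3)*(p^2 - 8*p + 15) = (p - 4)*(p - 3)*(p + 2)*(p + 3)*(p - 5)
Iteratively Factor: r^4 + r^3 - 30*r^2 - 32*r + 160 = (r - 5)*(r^3 + 6*r^2 - 32) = (r - 5)*(r + 4)*(r^2 + 2*r - 8) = (r - 5)*(r - 2)*(r + 4)*(r + 4)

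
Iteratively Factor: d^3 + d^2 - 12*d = (d)*(d^2 + d - 12) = d*(d - 3)*(d + 4)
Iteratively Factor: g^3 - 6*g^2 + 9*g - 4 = (g - 1)*(g^2 - 5*g + 4) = (g - 4)*(g - 1)*(g - 1)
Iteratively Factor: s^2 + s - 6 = (s - 2)*(s + 3)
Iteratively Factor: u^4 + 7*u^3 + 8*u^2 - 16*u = (u + 4)*(u^3 + 3*u^2 - 4*u) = (u + 4)^2*(u^2 - u) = (u - 1)*(u + 4)^2*(u)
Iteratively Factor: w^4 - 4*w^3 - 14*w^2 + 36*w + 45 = (w - 5)*(w^3 + w^2 - 9*w - 9) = (w - 5)*(w + 3)*(w^2 - 2*w - 3) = (w - 5)*(w - 3)*(w + 3)*(w + 1)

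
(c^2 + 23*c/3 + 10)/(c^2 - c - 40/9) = 3*(c + 6)/(3*c - 8)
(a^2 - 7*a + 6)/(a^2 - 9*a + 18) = (a - 1)/(a - 3)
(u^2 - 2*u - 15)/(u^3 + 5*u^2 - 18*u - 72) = (u - 5)/(u^2 + 2*u - 24)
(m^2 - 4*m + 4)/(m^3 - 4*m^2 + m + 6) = (m - 2)/(m^2 - 2*m - 3)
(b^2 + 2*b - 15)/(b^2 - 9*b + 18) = (b + 5)/(b - 6)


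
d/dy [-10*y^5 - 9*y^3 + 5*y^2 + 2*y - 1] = -50*y^4 - 27*y^2 + 10*y + 2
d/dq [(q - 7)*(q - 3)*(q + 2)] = 3*q^2 - 16*q + 1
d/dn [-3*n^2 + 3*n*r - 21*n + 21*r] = -6*n + 3*r - 21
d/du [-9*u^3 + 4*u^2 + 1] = u*(8 - 27*u)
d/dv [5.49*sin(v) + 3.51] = 5.49*cos(v)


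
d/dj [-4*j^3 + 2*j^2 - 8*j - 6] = -12*j^2 + 4*j - 8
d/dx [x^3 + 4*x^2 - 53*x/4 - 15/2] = 3*x^2 + 8*x - 53/4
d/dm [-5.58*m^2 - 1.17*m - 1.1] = -11.16*m - 1.17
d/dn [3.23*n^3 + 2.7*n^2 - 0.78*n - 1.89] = 9.69*n^2 + 5.4*n - 0.78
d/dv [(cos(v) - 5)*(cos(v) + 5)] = -sin(2*v)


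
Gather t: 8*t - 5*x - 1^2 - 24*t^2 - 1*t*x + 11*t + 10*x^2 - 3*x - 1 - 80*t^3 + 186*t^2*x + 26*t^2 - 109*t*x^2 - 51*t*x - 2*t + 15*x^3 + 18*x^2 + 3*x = -80*t^3 + t^2*(186*x + 2) + t*(-109*x^2 - 52*x + 17) + 15*x^3 + 28*x^2 - 5*x - 2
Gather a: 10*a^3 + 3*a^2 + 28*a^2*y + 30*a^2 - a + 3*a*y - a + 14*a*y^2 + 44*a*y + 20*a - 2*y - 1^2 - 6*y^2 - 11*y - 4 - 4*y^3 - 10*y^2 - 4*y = 10*a^3 + a^2*(28*y + 33) + a*(14*y^2 + 47*y + 18) - 4*y^3 - 16*y^2 - 17*y - 5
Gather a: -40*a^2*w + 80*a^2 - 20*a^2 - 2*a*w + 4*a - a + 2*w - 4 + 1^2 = a^2*(60 - 40*w) + a*(3 - 2*w) + 2*w - 3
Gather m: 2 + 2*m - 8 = 2*m - 6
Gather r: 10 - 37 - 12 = -39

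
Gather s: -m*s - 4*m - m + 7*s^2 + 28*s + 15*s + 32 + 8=-5*m + 7*s^2 + s*(43 - m) + 40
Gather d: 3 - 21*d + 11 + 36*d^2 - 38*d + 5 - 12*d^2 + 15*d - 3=24*d^2 - 44*d + 16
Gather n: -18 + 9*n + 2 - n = 8*n - 16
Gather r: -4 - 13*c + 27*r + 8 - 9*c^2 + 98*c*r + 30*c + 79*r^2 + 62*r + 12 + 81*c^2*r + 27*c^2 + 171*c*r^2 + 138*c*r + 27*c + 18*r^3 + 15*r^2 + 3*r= 18*c^2 + 44*c + 18*r^3 + r^2*(171*c + 94) + r*(81*c^2 + 236*c + 92) + 16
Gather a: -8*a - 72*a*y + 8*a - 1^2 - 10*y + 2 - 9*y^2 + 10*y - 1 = -72*a*y - 9*y^2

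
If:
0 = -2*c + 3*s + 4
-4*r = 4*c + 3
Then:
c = 3*s/2 + 2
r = -3*s/2 - 11/4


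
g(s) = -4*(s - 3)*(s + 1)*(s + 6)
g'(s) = -4*(s - 3)*(s + 1) - 4*(s - 3)*(s + 6) - 4*(s + 1)*(s + 6) = -12*s^2 - 32*s + 60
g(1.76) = 106.23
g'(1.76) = -33.49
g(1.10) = 113.32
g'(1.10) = 10.28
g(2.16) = 86.64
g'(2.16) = -65.11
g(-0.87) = 10.32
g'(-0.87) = 78.76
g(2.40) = 68.54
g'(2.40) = -85.92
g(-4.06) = -167.64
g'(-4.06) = -7.88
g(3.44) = -73.77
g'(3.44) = -192.08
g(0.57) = 100.26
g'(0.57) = 37.86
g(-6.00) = 0.00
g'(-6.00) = -180.00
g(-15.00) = 9072.00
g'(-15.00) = -2160.00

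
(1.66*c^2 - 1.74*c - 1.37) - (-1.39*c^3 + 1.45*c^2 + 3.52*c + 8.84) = 1.39*c^3 + 0.21*c^2 - 5.26*c - 10.21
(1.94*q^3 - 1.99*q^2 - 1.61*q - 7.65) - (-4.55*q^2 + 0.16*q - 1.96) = 1.94*q^3 + 2.56*q^2 - 1.77*q - 5.69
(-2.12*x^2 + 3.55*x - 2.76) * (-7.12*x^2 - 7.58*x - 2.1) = 15.0944*x^4 - 9.2064*x^3 - 2.8058*x^2 + 13.4658*x + 5.796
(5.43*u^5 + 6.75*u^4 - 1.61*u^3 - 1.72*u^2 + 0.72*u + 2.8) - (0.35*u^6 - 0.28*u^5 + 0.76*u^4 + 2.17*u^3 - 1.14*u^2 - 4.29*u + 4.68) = -0.35*u^6 + 5.71*u^5 + 5.99*u^4 - 3.78*u^3 - 0.58*u^2 + 5.01*u - 1.88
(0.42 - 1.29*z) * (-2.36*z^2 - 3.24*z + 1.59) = 3.0444*z^3 + 3.1884*z^2 - 3.4119*z + 0.6678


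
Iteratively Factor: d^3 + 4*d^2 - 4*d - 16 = (d - 2)*(d^2 + 6*d + 8) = (d - 2)*(d + 4)*(d + 2)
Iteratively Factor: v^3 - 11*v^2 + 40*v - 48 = (v - 4)*(v^2 - 7*v + 12) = (v - 4)^2*(v - 3)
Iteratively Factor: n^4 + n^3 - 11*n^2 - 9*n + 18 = (n + 2)*(n^3 - n^2 - 9*n + 9) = (n - 1)*(n + 2)*(n^2 - 9) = (n - 3)*(n - 1)*(n + 2)*(n + 3)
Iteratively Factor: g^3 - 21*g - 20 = (g - 5)*(g^2 + 5*g + 4) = (g - 5)*(g + 1)*(g + 4)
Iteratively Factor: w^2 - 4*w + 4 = (w - 2)*(w - 2)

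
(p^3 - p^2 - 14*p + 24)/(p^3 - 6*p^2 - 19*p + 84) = (p - 2)/(p - 7)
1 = 1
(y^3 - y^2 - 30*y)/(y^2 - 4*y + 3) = y*(y^2 - y - 30)/(y^2 - 4*y + 3)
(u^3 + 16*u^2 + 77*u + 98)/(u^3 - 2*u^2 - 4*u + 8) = (u^2 + 14*u + 49)/(u^2 - 4*u + 4)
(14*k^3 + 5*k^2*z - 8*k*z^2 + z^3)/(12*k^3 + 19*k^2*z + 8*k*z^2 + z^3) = (14*k^2 - 9*k*z + z^2)/(12*k^2 + 7*k*z + z^2)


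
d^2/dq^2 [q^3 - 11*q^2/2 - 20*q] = 6*q - 11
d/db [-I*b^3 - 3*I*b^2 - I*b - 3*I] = I*(-3*b^2 - 6*b - 1)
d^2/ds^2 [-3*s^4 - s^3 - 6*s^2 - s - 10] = -36*s^2 - 6*s - 12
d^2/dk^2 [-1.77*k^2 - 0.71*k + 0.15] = -3.54000000000000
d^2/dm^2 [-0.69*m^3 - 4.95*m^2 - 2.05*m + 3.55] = -4.14*m - 9.9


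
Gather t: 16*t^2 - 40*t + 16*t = 16*t^2 - 24*t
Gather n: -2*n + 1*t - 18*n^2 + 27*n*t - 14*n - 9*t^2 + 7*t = -18*n^2 + n*(27*t - 16) - 9*t^2 + 8*t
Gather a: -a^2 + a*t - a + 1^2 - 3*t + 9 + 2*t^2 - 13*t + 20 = -a^2 + a*(t - 1) + 2*t^2 - 16*t + 30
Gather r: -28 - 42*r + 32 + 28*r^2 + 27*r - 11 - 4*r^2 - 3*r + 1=24*r^2 - 18*r - 6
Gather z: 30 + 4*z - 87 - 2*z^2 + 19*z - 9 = -2*z^2 + 23*z - 66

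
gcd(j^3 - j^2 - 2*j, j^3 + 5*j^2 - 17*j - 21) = j + 1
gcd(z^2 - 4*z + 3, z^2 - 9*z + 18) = z - 3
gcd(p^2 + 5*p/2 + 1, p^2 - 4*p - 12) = p + 2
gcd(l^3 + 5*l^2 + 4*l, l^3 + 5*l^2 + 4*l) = l^3 + 5*l^2 + 4*l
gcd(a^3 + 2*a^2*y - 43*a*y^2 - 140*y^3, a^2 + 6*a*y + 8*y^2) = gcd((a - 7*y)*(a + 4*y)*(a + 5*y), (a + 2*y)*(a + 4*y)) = a + 4*y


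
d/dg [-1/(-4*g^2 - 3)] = -8*g/(4*g^2 + 3)^2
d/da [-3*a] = -3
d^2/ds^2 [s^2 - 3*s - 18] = 2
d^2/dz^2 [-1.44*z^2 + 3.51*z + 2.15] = -2.88000000000000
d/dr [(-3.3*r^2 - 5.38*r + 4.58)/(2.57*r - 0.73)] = (-8.481*r^2 + 4.818*r - 7.8432)/(6.6049*r^2 - 3.7522*r + 0.5329)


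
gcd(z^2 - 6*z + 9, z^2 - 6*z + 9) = z^2 - 6*z + 9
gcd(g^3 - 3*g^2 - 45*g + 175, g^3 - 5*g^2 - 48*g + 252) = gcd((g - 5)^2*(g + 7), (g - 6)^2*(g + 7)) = g + 7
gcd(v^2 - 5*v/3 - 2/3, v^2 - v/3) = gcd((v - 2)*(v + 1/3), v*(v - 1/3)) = 1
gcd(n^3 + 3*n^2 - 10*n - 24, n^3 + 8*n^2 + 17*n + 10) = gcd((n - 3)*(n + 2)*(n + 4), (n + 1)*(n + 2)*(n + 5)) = n + 2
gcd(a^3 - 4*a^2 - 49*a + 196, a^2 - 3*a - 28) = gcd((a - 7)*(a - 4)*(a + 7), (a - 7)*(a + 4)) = a - 7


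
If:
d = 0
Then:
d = 0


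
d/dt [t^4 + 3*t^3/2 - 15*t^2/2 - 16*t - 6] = 4*t^3 + 9*t^2/2 - 15*t - 16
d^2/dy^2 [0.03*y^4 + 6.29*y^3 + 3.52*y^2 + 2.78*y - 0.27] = 0.36*y^2 + 37.74*y + 7.04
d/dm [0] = 0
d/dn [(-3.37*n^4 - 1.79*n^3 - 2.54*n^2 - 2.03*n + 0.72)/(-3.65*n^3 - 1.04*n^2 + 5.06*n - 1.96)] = (12.3005*n^6 + 7.0096*n^5 - 58.566*n^4 - 6.51299999999999*n^3 + 3.4456*n^2 + 11.4544*n + 0.3356)/(13.3225*n^6 + 7.592*n^5 - 35.8564*n^4 + 3.7832*n^3 + 29.6804*n^2 - 19.8352*n + 3.8416)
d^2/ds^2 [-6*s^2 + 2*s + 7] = -12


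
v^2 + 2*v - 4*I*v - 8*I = (v + 2)*(v - 4*I)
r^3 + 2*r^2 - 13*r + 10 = (r - 2)*(r - 1)*(r + 5)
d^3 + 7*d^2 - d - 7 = (d - 1)*(d + 1)*(d + 7)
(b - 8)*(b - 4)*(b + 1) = b^3 - 11*b^2 + 20*b + 32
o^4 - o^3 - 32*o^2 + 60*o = o*(o - 5)*(o - 2)*(o + 6)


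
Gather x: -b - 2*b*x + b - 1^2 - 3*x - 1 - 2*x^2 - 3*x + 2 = -2*x^2 + x*(-2*b - 6)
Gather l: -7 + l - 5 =l - 12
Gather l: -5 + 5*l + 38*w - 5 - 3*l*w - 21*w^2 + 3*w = l*(5 - 3*w) - 21*w^2 + 41*w - 10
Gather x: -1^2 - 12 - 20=-33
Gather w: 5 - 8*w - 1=4 - 8*w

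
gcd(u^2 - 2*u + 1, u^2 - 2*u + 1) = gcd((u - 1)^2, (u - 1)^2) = u^2 - 2*u + 1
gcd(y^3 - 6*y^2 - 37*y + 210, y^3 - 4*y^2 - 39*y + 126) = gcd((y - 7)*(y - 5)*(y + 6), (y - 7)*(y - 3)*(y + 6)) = y^2 - y - 42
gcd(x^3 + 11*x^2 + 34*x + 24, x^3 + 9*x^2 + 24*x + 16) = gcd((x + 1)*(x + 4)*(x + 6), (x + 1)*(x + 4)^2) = x^2 + 5*x + 4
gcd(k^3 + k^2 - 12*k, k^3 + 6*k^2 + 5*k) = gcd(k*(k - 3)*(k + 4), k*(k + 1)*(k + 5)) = k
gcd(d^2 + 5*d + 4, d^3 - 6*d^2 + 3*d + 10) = d + 1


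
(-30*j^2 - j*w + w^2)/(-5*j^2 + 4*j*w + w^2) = (-6*j + w)/(-j + w)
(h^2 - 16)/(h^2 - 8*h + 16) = (h + 4)/(h - 4)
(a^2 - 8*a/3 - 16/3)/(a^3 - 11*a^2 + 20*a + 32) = (a + 4/3)/(a^2 - 7*a - 8)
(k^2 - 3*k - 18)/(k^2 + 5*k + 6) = (k - 6)/(k + 2)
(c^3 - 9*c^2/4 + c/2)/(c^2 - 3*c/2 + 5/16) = 4*c*(c - 2)/(4*c - 5)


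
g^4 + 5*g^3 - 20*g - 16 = (g - 2)*(g + 1)*(g + 2)*(g + 4)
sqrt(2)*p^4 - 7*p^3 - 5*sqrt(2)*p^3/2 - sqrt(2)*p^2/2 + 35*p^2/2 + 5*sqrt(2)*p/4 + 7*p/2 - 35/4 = (p - 5/2)*(p - 7*sqrt(2)/2)*(p - sqrt(2)/2)*(sqrt(2)*p + 1)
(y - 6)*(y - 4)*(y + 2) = y^3 - 8*y^2 + 4*y + 48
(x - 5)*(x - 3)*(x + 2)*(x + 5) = x^4 - x^3 - 31*x^2 + 25*x + 150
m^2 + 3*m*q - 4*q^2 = (m - q)*(m + 4*q)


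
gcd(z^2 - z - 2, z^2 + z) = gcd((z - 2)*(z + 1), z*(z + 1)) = z + 1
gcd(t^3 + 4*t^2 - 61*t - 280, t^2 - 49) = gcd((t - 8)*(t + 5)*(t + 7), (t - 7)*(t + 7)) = t + 7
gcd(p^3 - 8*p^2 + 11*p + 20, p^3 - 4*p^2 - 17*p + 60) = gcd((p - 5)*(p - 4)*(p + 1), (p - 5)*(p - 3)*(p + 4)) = p - 5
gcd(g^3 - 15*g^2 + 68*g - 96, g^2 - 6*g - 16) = g - 8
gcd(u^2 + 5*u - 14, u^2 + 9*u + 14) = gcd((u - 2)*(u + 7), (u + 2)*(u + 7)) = u + 7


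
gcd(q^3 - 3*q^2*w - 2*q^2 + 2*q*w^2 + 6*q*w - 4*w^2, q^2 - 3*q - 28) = 1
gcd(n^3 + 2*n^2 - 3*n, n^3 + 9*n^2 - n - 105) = 1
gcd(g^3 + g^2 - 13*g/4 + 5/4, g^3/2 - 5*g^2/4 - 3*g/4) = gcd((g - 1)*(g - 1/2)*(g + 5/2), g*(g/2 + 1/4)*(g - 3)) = 1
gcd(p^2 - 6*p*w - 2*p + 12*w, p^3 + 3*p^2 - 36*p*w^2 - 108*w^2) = p - 6*w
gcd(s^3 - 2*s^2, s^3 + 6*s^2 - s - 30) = s - 2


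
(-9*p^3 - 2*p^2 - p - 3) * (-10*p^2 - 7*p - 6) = 90*p^5 + 83*p^4 + 78*p^3 + 49*p^2 + 27*p + 18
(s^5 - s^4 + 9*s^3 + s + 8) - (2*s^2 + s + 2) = s^5 - s^4 + 9*s^3 - 2*s^2 + 6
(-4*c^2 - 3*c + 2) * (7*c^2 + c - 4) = -28*c^4 - 25*c^3 + 27*c^2 + 14*c - 8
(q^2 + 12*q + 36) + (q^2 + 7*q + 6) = 2*q^2 + 19*q + 42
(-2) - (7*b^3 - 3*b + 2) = -7*b^3 + 3*b - 4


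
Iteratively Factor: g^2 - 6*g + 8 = (g - 4)*(g - 2)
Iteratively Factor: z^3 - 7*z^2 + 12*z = (z - 4)*(z^2 - 3*z) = (z - 4)*(z - 3)*(z)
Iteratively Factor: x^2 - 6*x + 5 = (x - 1)*(x - 5)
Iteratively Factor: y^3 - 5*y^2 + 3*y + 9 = (y - 3)*(y^2 - 2*y - 3) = (y - 3)^2*(y + 1)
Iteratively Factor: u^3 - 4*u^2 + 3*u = (u - 3)*(u^2 - u) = (u - 3)*(u - 1)*(u)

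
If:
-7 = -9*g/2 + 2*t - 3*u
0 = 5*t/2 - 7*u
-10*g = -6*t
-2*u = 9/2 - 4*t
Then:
No Solution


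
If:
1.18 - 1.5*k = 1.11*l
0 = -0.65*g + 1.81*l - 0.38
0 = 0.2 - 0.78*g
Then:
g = 0.26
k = 0.56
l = 0.30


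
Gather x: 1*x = x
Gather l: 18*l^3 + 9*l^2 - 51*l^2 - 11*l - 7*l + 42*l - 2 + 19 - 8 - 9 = 18*l^3 - 42*l^2 + 24*l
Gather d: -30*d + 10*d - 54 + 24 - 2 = -20*d - 32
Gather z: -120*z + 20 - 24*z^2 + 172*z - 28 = -24*z^2 + 52*z - 8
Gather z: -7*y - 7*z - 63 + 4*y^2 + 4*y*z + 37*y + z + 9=4*y^2 + 30*y + z*(4*y - 6) - 54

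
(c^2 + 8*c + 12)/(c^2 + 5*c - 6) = (c + 2)/(c - 1)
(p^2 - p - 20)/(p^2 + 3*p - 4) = (p - 5)/(p - 1)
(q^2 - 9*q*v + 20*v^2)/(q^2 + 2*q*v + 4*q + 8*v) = (q^2 - 9*q*v + 20*v^2)/(q^2 + 2*q*v + 4*q + 8*v)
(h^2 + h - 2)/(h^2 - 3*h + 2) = (h + 2)/(h - 2)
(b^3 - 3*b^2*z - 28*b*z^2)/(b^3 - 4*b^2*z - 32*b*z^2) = (-b + 7*z)/(-b + 8*z)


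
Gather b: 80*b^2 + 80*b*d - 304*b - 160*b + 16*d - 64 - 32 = 80*b^2 + b*(80*d - 464) + 16*d - 96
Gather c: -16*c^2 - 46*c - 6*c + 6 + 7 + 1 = -16*c^2 - 52*c + 14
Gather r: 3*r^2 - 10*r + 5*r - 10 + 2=3*r^2 - 5*r - 8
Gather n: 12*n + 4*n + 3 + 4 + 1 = 16*n + 8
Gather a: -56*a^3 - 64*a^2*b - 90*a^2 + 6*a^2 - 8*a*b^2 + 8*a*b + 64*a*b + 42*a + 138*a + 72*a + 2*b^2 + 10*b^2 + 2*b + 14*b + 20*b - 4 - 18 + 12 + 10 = -56*a^3 + a^2*(-64*b - 84) + a*(-8*b^2 + 72*b + 252) + 12*b^2 + 36*b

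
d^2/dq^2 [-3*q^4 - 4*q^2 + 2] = -36*q^2 - 8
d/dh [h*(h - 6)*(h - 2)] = 3*h^2 - 16*h + 12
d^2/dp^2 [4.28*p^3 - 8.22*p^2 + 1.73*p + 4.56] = 25.68*p - 16.44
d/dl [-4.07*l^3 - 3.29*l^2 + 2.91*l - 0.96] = -12.21*l^2 - 6.58*l + 2.91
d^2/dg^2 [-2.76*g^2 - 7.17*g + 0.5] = -5.52000000000000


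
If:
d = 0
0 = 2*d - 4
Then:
No Solution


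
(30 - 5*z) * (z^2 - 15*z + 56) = -5*z^3 + 105*z^2 - 730*z + 1680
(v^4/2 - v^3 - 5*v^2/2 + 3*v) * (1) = v^4/2 - v^3 - 5*v^2/2 + 3*v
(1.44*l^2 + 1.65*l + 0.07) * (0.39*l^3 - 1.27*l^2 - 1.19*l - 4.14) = 0.5616*l^5 - 1.1853*l^4 - 3.7818*l^3 - 8.014*l^2 - 6.9143*l - 0.2898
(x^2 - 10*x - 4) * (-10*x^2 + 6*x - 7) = -10*x^4 + 106*x^3 - 27*x^2 + 46*x + 28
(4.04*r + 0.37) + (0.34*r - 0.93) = 4.38*r - 0.56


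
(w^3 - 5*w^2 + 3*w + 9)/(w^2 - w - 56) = (-w^3 + 5*w^2 - 3*w - 9)/(-w^2 + w + 56)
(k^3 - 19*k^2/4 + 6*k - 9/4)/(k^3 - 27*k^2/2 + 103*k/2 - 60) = (4*k^2 - 7*k + 3)/(2*(2*k^2 - 21*k + 40))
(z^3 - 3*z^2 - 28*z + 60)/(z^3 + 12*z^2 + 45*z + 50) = (z^2 - 8*z + 12)/(z^2 + 7*z + 10)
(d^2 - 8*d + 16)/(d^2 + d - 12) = (d^2 - 8*d + 16)/(d^2 + d - 12)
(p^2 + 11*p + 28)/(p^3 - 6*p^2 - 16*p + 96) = (p + 7)/(p^2 - 10*p + 24)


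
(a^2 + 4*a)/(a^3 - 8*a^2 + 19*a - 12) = a*(a + 4)/(a^3 - 8*a^2 + 19*a - 12)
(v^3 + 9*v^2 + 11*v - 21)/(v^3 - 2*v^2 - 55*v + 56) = (v + 3)/(v - 8)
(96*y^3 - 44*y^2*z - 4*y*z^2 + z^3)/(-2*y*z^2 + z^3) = -48*y^2/z^2 - 2*y/z + 1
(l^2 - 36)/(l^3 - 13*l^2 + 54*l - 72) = (l + 6)/(l^2 - 7*l + 12)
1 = 1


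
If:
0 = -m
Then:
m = 0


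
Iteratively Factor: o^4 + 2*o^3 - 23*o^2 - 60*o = (o + 3)*(o^3 - o^2 - 20*o) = (o - 5)*(o + 3)*(o^2 + 4*o) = (o - 5)*(o + 3)*(o + 4)*(o)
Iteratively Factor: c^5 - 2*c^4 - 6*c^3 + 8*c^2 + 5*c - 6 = (c + 2)*(c^4 - 4*c^3 + 2*c^2 + 4*c - 3) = (c + 1)*(c + 2)*(c^3 - 5*c^2 + 7*c - 3) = (c - 3)*(c + 1)*(c + 2)*(c^2 - 2*c + 1) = (c - 3)*(c - 1)*(c + 1)*(c + 2)*(c - 1)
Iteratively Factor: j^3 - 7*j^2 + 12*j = (j - 4)*(j^2 - 3*j) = (j - 4)*(j - 3)*(j)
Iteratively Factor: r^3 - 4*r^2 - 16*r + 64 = (r + 4)*(r^2 - 8*r + 16) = (r - 4)*(r + 4)*(r - 4)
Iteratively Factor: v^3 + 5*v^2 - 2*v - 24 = (v + 4)*(v^2 + v - 6) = (v - 2)*(v + 4)*(v + 3)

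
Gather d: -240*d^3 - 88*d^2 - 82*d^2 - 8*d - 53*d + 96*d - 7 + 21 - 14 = -240*d^3 - 170*d^2 + 35*d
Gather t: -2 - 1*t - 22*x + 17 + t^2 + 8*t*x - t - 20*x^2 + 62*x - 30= t^2 + t*(8*x - 2) - 20*x^2 + 40*x - 15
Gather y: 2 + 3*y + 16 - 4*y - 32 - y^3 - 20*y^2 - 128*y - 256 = -y^3 - 20*y^2 - 129*y - 270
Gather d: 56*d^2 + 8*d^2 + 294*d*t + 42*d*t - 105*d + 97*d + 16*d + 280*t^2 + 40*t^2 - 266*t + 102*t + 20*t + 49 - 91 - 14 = 64*d^2 + d*(336*t + 8) + 320*t^2 - 144*t - 56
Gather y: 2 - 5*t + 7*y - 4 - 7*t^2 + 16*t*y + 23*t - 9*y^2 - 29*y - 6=-7*t^2 + 18*t - 9*y^2 + y*(16*t - 22) - 8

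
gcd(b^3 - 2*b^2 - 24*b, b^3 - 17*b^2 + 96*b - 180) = b - 6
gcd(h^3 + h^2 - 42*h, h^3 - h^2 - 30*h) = h^2 - 6*h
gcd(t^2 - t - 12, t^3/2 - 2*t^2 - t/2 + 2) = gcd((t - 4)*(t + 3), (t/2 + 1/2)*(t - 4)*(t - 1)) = t - 4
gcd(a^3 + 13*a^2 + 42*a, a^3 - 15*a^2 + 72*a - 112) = 1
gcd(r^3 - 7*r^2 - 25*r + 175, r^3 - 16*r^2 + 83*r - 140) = r^2 - 12*r + 35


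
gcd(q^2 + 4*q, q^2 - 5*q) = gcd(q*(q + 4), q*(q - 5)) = q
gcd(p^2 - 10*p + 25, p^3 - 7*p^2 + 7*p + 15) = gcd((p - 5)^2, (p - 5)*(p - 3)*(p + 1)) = p - 5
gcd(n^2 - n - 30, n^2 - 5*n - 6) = n - 6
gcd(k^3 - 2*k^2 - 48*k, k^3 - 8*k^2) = k^2 - 8*k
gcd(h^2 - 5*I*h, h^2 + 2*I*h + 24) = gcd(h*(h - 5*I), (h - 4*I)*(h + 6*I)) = 1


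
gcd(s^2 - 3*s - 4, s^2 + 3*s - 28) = s - 4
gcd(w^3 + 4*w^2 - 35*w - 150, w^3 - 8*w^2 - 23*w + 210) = w^2 - w - 30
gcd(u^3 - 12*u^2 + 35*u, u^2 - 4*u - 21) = u - 7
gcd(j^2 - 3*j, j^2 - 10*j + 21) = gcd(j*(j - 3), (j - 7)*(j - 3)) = j - 3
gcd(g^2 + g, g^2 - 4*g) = g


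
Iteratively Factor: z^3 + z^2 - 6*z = (z)*(z^2 + z - 6) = z*(z + 3)*(z - 2)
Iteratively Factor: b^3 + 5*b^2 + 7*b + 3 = (b + 1)*(b^2 + 4*b + 3) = (b + 1)*(b + 3)*(b + 1)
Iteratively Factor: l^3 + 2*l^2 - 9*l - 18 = (l + 3)*(l^2 - l - 6) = (l + 2)*(l + 3)*(l - 3)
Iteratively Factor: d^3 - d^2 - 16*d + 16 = (d - 4)*(d^2 + 3*d - 4) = (d - 4)*(d - 1)*(d + 4)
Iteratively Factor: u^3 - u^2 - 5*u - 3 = (u + 1)*(u^2 - 2*u - 3) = (u - 3)*(u + 1)*(u + 1)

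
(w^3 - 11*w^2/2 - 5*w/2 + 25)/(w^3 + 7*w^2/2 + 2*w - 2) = (2*w^2 - 15*w + 25)/(2*w^2 + 3*w - 2)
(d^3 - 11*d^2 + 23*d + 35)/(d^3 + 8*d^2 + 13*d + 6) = (d^2 - 12*d + 35)/(d^2 + 7*d + 6)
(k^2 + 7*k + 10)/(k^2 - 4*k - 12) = (k + 5)/(k - 6)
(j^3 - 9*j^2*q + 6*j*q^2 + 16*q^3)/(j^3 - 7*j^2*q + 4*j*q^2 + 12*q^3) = (-j + 8*q)/(-j + 6*q)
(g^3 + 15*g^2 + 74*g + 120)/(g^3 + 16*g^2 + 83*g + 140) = (g + 6)/(g + 7)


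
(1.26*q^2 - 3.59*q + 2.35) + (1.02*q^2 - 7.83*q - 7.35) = 2.28*q^2 - 11.42*q - 5.0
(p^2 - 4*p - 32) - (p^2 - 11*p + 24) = 7*p - 56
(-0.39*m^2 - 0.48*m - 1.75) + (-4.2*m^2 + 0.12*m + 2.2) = -4.59*m^2 - 0.36*m + 0.45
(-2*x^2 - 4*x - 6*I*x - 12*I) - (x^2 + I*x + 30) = -3*x^2 - 4*x - 7*I*x - 30 - 12*I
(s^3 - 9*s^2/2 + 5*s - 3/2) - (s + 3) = s^3 - 9*s^2/2 + 4*s - 9/2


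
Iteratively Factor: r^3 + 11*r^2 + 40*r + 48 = (r + 4)*(r^2 + 7*r + 12) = (r + 4)^2*(r + 3)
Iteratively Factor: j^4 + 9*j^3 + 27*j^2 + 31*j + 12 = (j + 1)*(j^3 + 8*j^2 + 19*j + 12) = (j + 1)*(j + 3)*(j^2 + 5*j + 4) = (j + 1)^2*(j + 3)*(j + 4)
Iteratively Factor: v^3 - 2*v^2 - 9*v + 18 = (v - 3)*(v^2 + v - 6) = (v - 3)*(v - 2)*(v + 3)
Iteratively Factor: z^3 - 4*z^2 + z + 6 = (z + 1)*(z^2 - 5*z + 6) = (z - 2)*(z + 1)*(z - 3)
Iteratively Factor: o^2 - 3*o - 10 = (o + 2)*(o - 5)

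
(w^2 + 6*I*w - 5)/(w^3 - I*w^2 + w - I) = (w + 5*I)/(w^2 - 2*I*w - 1)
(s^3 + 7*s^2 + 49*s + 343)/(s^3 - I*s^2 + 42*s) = (s^2 + 7*s*(1 + I) + 49*I)/(s*(s + 6*I))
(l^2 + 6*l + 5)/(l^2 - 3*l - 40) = (l + 1)/(l - 8)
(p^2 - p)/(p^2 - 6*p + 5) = p/(p - 5)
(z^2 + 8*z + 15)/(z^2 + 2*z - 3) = (z + 5)/(z - 1)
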